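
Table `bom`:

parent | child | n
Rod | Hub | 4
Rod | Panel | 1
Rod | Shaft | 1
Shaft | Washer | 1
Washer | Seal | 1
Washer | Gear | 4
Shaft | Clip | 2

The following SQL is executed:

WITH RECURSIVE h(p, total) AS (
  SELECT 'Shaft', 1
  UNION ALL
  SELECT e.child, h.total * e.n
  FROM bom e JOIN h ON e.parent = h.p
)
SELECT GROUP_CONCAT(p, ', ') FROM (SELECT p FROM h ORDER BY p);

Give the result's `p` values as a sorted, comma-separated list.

Base: (Shaft, total=1).
Iteration 1: components of {Shaft} -> Clip = 1*2 = 2, Washer = 1*1 = 1.
Iteration 2: components of {Clip,Washer} -> Gear = 1*4 = 4, Seal = 1*1 = 1.
Iteration 3: no further components; recursion stops.

Clip, Gear, Seal, Shaft, Washer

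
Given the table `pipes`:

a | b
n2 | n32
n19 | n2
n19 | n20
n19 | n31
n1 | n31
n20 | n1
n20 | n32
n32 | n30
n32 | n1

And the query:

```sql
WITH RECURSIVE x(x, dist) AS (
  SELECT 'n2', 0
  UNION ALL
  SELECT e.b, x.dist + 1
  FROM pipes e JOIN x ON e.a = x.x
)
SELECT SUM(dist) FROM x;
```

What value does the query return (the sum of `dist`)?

8

Base: (n2, dist=0).
Iteration 1: edges from {n2} -> (n32, dist=1).
Iteration 2: edges from {n32} -> (n1, dist=2), (n30, dist=2).
Iteration 3: edges from {n1,n30} -> (n31, dist=3).
Iteration 4: no outgoing edges from {n31}; recursion stops.
SUM(dist) = 0 + 1 + 2 + 2 + 3 = 8.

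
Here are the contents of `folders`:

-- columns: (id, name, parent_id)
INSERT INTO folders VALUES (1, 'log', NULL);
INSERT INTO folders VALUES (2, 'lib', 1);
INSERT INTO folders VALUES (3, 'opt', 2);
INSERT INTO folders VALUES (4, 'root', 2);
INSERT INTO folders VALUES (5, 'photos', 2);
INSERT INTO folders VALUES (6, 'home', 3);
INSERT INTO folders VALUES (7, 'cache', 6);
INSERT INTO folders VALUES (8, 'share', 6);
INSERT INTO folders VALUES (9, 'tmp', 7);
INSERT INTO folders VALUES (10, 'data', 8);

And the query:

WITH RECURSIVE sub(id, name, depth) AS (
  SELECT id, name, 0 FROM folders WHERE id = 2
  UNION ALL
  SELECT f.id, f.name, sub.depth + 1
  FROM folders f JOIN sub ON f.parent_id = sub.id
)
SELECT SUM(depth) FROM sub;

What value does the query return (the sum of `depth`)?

19

Base: id=2 (lib) at depth 0.
Iteration 1: rows with parent_id in {2} -> opt (id 3, depth 1), root (id 4, depth 1), photos (id 5, depth 1).
Iteration 2: rows with parent_id in {3,4,5} -> home (id 6, depth 2).
Iteration 3: rows with parent_id in {6} -> cache (id 7, depth 3), share (id 8, depth 3).
Iteration 4: rows with parent_id in {7,8} -> tmp (id 9, depth 4), data (id 10, depth 4).
Iteration 5: no rows with parent_id in {9,10}; recursion stops.
SUM(depth) = 0 + 1 + 1 + 1 + 2 + 3 + 3 + 4 + 4 = 19.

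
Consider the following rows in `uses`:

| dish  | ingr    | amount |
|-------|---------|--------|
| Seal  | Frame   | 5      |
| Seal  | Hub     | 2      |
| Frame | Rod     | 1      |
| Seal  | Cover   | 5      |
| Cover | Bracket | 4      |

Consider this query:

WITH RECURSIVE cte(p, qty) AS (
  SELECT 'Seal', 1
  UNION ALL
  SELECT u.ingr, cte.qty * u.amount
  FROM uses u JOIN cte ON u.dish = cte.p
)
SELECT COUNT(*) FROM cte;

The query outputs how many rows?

Base: (Seal, qty=1).
Iteration 1: components of {Seal} -> Cover = 1*5 = 5, Frame = 1*5 = 5, Hub = 1*2 = 2.
Iteration 2: components of {Cover,Frame,Hub} -> Bracket = 5*4 = 20, Rod = 5*1 = 5.
Iteration 3: no further components; recursion stops.
Total rows emitted: 6.

6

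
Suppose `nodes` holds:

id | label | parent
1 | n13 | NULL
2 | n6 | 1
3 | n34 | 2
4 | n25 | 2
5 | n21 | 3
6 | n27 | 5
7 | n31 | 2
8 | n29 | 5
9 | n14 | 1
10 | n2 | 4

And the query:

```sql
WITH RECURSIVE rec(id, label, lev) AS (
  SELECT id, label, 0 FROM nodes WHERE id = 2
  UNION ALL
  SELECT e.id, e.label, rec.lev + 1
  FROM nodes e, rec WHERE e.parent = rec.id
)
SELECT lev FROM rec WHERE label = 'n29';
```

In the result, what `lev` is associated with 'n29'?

Base: id=2 (n6) at lev 0.
Iteration 1: rows with parent in {2} -> n34 (id 3, lev 1), n25 (id 4, lev 1), n31 (id 7, lev 1).
Iteration 2: rows with parent in {3,4,7} -> n21 (id 5, lev 2), n2 (id 10, lev 2).
Iteration 3: rows with parent in {5,10} -> n27 (id 6, lev 3), n29 (id 8, lev 3).
Iteration 4: no rows with parent in {6,8}; recursion stops.

3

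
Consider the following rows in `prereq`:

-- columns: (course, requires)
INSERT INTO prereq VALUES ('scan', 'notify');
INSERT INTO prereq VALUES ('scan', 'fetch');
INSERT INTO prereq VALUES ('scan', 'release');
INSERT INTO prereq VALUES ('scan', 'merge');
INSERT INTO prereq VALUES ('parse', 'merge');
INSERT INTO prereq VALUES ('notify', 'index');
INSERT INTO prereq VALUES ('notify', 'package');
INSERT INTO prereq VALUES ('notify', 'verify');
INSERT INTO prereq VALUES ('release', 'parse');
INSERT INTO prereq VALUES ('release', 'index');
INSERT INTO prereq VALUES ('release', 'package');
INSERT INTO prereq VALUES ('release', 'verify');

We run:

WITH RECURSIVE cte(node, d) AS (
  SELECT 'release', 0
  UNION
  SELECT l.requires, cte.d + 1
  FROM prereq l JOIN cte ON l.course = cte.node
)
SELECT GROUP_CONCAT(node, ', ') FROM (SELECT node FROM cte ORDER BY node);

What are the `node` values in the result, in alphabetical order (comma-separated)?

Base: (release, d=0).
Iteration 1: edges from {release} -> (index, d=1), (package, d=1), (parse, d=1), (verify, d=1).
Iteration 2: edges from {index,package,parse,verify} -> (merge, d=2).
Iteration 3: no outgoing edges from {merge}; recursion stops.

index, merge, package, parse, release, verify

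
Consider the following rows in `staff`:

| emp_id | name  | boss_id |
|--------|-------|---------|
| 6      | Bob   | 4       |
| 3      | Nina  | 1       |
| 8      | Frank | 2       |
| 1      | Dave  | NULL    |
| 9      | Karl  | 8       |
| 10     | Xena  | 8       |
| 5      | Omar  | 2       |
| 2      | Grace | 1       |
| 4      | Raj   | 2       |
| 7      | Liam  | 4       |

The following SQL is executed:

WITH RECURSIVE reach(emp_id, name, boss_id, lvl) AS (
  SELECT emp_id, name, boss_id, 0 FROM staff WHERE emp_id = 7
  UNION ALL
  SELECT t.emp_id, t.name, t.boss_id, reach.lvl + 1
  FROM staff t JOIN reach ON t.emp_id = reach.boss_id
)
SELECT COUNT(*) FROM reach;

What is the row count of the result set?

Base: emp_id=7 (Liam), boss_id=4, lvl 0.
Iteration 1: join on emp_id=4 -> Raj (id 4, boss_id=2, lvl 1).
Iteration 2: join on emp_id=2 -> Grace (id 2, boss_id=1, lvl 2).
Iteration 3: join on emp_id=1 -> Dave (id 1, boss_id=NULL, lvl 3).
Iteration 4: boss_id is NULL; no match; recursion stops.
Total rows emitted: 4.

4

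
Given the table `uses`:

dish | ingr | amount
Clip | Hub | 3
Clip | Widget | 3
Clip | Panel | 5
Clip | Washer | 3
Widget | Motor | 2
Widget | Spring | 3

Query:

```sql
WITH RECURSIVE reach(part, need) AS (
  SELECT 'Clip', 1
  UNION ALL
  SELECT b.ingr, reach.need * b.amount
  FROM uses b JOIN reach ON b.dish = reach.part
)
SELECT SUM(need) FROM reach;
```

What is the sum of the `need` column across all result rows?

Base: (Clip, need=1).
Iteration 1: components of {Clip} -> Hub = 1*3 = 3, Panel = 1*5 = 5, Washer = 1*3 = 3, Widget = 1*3 = 3.
Iteration 2: components of {Hub,Panel,Washer,Widget} -> Motor = 3*2 = 6, Spring = 3*3 = 9.
Iteration 3: no further components; recursion stops.
SUM(need) = 1 + 3 + 3 + 5 + 3 + 6 + 9 = 30.

30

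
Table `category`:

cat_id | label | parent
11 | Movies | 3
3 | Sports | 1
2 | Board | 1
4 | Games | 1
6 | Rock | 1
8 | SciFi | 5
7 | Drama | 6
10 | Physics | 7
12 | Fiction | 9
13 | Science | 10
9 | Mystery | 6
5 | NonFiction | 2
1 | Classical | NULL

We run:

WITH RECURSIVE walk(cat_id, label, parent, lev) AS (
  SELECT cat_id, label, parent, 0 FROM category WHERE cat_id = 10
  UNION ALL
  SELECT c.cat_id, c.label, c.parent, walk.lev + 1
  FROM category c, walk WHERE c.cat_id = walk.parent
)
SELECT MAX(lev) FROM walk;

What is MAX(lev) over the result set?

3

Base: cat_id=10 (Physics), parent=7, lev 0.
Iteration 1: join on cat_id=7 -> Drama (id 7, parent=6, lev 1).
Iteration 2: join on cat_id=6 -> Rock (id 6, parent=1, lev 2).
Iteration 3: join on cat_id=1 -> Classical (id 1, parent=NULL, lev 3).
Iteration 4: parent is NULL; no match; recursion stops.
lev values: 0, 1, 2, 3; the maximum is 3.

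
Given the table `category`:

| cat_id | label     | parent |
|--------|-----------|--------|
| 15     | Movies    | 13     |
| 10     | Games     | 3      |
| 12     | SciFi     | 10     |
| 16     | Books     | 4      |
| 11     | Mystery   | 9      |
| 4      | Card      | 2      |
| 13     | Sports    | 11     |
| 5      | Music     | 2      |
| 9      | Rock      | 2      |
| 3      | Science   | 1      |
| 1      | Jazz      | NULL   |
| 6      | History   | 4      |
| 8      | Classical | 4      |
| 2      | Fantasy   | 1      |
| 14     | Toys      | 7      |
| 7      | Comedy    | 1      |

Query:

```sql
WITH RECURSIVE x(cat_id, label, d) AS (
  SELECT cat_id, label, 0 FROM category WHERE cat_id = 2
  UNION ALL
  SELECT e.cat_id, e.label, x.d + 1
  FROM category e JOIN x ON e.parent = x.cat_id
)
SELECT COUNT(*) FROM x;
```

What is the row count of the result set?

Base: cat_id=2 (Fantasy) at d 0.
Iteration 1: rows with parent in {2} -> Card (id 4, d 1), Music (id 5, d 1), Rock (id 9, d 1).
Iteration 2: rows with parent in {4,5,9} -> History (id 6, d 2), Classical (id 8, d 2), Mystery (id 11, d 2), Books (id 16, d 2).
Iteration 3: rows with parent in {6,8,11,16} -> Sports (id 13, d 3).
Iteration 4: rows with parent in {13} -> Movies (id 15, d 4).
Iteration 5: no rows with parent in {15}; recursion stops.
Total rows emitted: 10.

10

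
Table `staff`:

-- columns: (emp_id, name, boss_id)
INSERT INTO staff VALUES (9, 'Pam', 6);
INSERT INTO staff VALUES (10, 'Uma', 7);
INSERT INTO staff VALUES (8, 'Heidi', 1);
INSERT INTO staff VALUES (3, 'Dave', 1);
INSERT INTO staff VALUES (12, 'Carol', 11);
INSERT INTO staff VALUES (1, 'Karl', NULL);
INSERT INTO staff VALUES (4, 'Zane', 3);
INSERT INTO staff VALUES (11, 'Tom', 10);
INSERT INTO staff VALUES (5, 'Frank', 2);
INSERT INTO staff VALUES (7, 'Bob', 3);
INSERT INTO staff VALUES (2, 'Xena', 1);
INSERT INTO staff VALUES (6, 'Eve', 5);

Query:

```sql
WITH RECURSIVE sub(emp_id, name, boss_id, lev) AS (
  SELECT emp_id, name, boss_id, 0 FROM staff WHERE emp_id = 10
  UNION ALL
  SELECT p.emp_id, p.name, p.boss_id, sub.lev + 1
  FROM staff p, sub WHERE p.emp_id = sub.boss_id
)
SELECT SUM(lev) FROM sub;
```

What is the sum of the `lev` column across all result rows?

6

Base: emp_id=10 (Uma), boss_id=7, lev 0.
Iteration 1: join on emp_id=7 -> Bob (id 7, boss_id=3, lev 1).
Iteration 2: join on emp_id=3 -> Dave (id 3, boss_id=1, lev 2).
Iteration 3: join on emp_id=1 -> Karl (id 1, boss_id=NULL, lev 3).
Iteration 4: boss_id is NULL; no match; recursion stops.
SUM(lev) = 0 + 1 + 2 + 3 = 6.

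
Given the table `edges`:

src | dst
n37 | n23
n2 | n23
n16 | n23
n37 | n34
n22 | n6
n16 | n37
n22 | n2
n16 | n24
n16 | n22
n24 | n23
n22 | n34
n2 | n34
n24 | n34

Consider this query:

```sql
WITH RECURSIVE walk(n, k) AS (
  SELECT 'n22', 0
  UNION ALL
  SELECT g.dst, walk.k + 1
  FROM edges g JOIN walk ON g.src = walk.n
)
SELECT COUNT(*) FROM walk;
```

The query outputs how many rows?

6

Base: (n22, k=0).
Iteration 1: edges from {n22} -> (n2, k=1), (n34, k=1), (n6, k=1).
Iteration 2: edges from {n2,n34,n6} -> (n23, k=2), (n34, k=2).
Iteration 3: no outgoing edges from {n23,n34}; recursion stops.
Total rows emitted: 6.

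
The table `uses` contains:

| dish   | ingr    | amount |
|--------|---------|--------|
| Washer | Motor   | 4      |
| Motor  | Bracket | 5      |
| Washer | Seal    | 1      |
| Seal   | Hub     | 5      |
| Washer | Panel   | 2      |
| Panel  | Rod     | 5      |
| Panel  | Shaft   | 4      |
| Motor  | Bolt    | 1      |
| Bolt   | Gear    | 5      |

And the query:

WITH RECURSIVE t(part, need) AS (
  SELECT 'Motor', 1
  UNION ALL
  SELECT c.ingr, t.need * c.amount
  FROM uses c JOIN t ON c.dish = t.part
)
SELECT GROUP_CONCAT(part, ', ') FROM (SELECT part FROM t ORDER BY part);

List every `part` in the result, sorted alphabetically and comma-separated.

Bolt, Bracket, Gear, Motor

Base: (Motor, need=1).
Iteration 1: components of {Motor} -> Bolt = 1*1 = 1, Bracket = 1*5 = 5.
Iteration 2: components of {Bolt,Bracket} -> Gear = 1*5 = 5.
Iteration 3: no further components; recursion stops.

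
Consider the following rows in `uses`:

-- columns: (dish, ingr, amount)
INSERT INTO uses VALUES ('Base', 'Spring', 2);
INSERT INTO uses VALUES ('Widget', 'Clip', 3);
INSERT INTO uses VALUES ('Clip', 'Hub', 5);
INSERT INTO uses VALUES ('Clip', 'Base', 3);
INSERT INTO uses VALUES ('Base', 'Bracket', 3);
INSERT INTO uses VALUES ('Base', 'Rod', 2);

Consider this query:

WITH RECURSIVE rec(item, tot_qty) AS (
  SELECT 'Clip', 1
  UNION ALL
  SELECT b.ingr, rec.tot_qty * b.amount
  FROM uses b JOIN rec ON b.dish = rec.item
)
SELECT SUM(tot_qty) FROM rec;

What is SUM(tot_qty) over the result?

30

Base: (Clip, tot_qty=1).
Iteration 1: components of {Clip} -> Base = 1*3 = 3, Hub = 1*5 = 5.
Iteration 2: components of {Base,Hub} -> Bracket = 3*3 = 9, Rod = 3*2 = 6, Spring = 3*2 = 6.
Iteration 3: no further components; recursion stops.
SUM(tot_qty) = 1 + 3 + 5 + 6 + 9 + 6 = 30.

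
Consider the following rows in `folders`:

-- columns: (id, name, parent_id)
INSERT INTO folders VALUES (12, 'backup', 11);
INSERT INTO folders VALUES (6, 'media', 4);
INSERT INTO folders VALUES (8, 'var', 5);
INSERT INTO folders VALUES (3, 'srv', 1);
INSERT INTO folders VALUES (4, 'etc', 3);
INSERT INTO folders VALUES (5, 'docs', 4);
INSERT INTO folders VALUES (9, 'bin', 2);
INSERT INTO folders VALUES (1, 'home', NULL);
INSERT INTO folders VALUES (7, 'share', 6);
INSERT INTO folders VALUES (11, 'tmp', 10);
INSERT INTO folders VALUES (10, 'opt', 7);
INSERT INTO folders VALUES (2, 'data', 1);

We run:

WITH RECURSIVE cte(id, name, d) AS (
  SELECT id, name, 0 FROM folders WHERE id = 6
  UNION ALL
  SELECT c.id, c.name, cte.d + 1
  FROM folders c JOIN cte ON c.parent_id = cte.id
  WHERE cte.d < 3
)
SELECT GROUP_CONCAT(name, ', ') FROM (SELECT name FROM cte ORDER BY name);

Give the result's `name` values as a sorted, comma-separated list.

media, opt, share, tmp

Base: id=6 (media) at d 0.
Iteration 1: rows with parent_id in {6} -> share (id 7, d 1).
Iteration 2: rows with parent_id in {7} -> opt (id 10, d 2).
Iteration 3: rows with parent_id in {10} -> tmp (id 11, d 3).
Iteration 4: d < 3 fails for all current rows; recursion stops.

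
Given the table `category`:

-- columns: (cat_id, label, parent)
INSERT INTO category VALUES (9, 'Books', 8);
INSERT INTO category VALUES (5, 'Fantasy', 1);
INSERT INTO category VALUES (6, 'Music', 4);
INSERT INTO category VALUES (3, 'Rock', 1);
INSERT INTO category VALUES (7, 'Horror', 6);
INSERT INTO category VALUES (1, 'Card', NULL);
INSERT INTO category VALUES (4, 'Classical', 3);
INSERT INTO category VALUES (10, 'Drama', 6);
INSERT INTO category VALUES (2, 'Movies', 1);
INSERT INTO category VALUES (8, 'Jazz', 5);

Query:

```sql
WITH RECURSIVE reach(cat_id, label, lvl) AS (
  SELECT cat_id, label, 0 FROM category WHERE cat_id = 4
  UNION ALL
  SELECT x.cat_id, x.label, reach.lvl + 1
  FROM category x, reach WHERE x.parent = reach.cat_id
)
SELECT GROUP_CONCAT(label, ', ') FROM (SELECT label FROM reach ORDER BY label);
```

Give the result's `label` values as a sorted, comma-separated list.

Classical, Drama, Horror, Music

Base: cat_id=4 (Classical) at lvl 0.
Iteration 1: rows with parent in {4} -> Music (id 6, lvl 1).
Iteration 2: rows with parent in {6} -> Horror (id 7, lvl 2), Drama (id 10, lvl 2).
Iteration 3: no rows with parent in {7,10}; recursion stops.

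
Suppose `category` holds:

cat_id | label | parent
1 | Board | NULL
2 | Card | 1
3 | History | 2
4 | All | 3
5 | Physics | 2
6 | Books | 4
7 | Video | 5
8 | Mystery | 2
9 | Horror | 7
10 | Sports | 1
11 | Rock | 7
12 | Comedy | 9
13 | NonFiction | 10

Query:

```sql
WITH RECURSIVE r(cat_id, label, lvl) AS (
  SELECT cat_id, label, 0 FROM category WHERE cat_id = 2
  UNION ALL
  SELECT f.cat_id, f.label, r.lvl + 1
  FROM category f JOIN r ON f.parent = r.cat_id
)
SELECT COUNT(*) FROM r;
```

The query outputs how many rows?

10

Base: cat_id=2 (Card) at lvl 0.
Iteration 1: rows with parent in {2} -> History (id 3, lvl 1), Physics (id 5, lvl 1), Mystery (id 8, lvl 1).
Iteration 2: rows with parent in {3,5,8} -> All (id 4, lvl 2), Video (id 7, lvl 2).
Iteration 3: rows with parent in {4,7} -> Books (id 6, lvl 3), Horror (id 9, lvl 3), Rock (id 11, lvl 3).
Iteration 4: rows with parent in {6,9,11} -> Comedy (id 12, lvl 4).
Iteration 5: no rows with parent in {12}; recursion stops.
Total rows emitted: 10.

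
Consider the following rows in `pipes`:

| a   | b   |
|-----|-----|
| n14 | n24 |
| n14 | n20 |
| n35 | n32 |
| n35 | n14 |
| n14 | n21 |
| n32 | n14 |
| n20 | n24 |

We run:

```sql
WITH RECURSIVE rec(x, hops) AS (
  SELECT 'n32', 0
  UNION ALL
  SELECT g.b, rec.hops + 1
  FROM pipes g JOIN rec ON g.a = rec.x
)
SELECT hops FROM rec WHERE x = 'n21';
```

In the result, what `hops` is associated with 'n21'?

Base: (n32, hops=0).
Iteration 1: edges from {n32} -> (n14, hops=1).
Iteration 2: edges from {n14} -> (n20, hops=2), (n21, hops=2), (n24, hops=2).
Iteration 3: edges from {n20,n21,n24} -> (n24, hops=3).
Iteration 4: no outgoing edges from {n24}; recursion stops.

2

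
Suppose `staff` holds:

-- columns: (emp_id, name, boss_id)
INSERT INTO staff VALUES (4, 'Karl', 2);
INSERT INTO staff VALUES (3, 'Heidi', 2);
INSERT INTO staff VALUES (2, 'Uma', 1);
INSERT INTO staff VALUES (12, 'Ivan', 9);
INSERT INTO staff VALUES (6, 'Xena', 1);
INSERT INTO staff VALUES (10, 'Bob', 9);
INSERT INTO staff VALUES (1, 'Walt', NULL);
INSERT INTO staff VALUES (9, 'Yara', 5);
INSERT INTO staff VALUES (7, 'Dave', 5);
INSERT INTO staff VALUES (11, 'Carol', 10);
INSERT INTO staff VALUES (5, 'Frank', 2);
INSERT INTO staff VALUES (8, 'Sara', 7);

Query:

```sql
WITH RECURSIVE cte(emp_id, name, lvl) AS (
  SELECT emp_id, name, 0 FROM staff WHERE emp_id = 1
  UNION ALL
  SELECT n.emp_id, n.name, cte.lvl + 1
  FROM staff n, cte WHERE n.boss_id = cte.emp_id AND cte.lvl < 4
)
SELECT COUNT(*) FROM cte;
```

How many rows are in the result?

Base: emp_id=1 (Walt) at lvl 0.
Iteration 1: rows with boss_id in {1} -> Uma (id 2, lvl 1), Xena (id 6, lvl 1).
Iteration 2: rows with boss_id in {2,6} -> Heidi (id 3, lvl 2), Karl (id 4, lvl 2), Frank (id 5, lvl 2).
Iteration 3: rows with boss_id in {3,4,5} -> Dave (id 7, lvl 3), Yara (id 9, lvl 3).
Iteration 4: rows with boss_id in {7,9} -> Sara (id 8, lvl 4), Bob (id 10, lvl 4), Ivan (id 12, lvl 4).
Iteration 5: lvl < 4 fails for all current rows; recursion stops.
Total rows emitted: 11.

11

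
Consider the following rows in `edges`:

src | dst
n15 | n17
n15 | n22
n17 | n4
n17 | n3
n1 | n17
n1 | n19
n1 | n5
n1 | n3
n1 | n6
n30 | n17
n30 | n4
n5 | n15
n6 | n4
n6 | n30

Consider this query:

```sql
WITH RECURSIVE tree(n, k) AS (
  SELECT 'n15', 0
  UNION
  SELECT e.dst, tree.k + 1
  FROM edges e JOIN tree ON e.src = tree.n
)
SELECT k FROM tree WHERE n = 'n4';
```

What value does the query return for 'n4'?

Base: (n15, k=0).
Iteration 1: edges from {n15} -> (n17, k=1), (n22, k=1).
Iteration 2: edges from {n17,n22} -> (n3, k=2), (n4, k=2).
Iteration 3: no outgoing edges from {n3,n4}; recursion stops.

2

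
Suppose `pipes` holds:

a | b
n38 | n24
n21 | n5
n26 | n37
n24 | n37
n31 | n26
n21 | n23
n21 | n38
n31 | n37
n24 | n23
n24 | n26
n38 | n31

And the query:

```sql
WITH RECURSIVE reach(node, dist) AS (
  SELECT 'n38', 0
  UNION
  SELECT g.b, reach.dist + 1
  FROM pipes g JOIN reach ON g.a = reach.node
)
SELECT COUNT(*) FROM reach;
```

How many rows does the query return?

7

Base: (n38, dist=0).
Iteration 1: edges from {n38} -> (n24, dist=1), (n31, dist=1).
Iteration 2: edges from {n24,n31} -> (n23, dist=2), (n26, dist=2), (n37, dist=2). [UNION drops 2 duplicate row(s)]
Iteration 3: edges from {n23,n26,n37} -> (n37, dist=3).
Iteration 4: no outgoing edges from {n37}; recursion stops.
Total rows emitted: 7.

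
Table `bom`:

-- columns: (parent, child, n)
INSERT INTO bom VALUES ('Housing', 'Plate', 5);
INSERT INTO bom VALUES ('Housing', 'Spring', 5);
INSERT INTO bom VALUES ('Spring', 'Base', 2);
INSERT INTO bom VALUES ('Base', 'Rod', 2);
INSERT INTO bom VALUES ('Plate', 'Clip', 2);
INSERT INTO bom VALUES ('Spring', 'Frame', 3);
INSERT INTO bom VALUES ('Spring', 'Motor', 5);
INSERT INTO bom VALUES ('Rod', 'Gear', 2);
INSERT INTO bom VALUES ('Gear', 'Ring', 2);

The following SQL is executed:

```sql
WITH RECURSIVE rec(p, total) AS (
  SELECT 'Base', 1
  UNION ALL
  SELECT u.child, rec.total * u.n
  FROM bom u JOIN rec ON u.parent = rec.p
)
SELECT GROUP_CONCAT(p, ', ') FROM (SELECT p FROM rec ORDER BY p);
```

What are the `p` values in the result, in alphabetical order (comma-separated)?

Base: (Base, total=1).
Iteration 1: components of {Base} -> Rod = 1*2 = 2.
Iteration 2: components of {Rod} -> Gear = 2*2 = 4.
Iteration 3: components of {Gear} -> Ring = 4*2 = 8.
Iteration 4: no further components; recursion stops.

Base, Gear, Ring, Rod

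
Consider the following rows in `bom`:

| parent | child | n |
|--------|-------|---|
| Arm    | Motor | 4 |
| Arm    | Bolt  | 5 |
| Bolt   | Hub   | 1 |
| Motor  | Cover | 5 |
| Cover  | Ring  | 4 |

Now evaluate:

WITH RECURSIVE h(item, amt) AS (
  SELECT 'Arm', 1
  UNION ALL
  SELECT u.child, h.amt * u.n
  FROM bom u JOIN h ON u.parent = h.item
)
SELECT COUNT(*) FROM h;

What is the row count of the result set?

Base: (Arm, amt=1).
Iteration 1: components of {Arm} -> Bolt = 1*5 = 5, Motor = 1*4 = 4.
Iteration 2: components of {Bolt,Motor} -> Cover = 4*5 = 20, Hub = 5*1 = 5.
Iteration 3: components of {Cover,Hub} -> Ring = 20*4 = 80.
Iteration 4: no further components; recursion stops.
Total rows emitted: 6.

6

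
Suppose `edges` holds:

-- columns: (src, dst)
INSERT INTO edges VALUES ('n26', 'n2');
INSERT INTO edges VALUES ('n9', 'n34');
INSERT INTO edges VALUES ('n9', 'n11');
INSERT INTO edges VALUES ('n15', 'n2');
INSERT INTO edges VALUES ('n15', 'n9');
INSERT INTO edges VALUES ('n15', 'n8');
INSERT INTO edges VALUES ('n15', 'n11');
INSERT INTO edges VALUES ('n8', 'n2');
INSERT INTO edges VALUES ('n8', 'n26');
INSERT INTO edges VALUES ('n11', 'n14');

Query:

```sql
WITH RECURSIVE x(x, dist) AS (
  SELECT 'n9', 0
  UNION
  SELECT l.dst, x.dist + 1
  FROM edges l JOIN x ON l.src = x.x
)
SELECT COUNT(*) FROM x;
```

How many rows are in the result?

Base: (n9, dist=0).
Iteration 1: edges from {n9} -> (n11, dist=1), (n34, dist=1).
Iteration 2: edges from {n11,n34} -> (n14, dist=2).
Iteration 3: no outgoing edges from {n14}; recursion stops.
Total rows emitted: 4.

4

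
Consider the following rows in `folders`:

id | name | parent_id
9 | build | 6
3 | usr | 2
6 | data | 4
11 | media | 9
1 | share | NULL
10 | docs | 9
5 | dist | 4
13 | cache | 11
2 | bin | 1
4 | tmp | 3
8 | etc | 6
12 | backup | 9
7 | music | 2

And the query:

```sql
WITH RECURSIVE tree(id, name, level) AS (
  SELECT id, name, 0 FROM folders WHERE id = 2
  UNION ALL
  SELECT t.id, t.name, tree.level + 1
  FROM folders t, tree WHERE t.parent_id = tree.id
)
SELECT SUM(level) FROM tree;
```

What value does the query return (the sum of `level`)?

Base: id=2 (bin) at level 0.
Iteration 1: rows with parent_id in {2} -> usr (id 3, level 1), music (id 7, level 1).
Iteration 2: rows with parent_id in {3,7} -> tmp (id 4, level 2).
Iteration 3: rows with parent_id in {4} -> dist (id 5, level 3), data (id 6, level 3).
Iteration 4: rows with parent_id in {5,6} -> etc (id 8, level 4), build (id 9, level 4).
Iteration 5: rows with parent_id in {8,9} -> docs (id 10, level 5), media (id 11, level 5), backup (id 12, level 5).
Iteration 6: rows with parent_id in {10,11,12} -> cache (id 13, level 6).
Iteration 7: no rows with parent_id in {13}; recursion stops.
SUM(level) = 0 + 1 + 1 + 2 + 3 + 3 + 4 + 4 + 5 + 5 + 5 + 6 = 39.

39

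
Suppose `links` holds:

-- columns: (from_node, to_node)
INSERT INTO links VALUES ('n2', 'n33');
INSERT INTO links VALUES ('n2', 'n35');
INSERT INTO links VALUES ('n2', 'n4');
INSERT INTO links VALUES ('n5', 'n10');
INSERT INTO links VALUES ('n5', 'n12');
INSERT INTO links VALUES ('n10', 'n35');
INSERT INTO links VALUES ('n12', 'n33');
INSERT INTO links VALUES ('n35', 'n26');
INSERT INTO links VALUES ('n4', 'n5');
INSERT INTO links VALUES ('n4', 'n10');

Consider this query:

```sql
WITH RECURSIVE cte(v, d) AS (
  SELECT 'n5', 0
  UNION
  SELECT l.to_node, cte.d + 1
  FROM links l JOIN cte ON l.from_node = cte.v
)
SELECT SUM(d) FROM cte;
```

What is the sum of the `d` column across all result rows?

Base: (n5, d=0).
Iteration 1: edges from {n5} -> (n10, d=1), (n12, d=1).
Iteration 2: edges from {n10,n12} -> (n33, d=2), (n35, d=2).
Iteration 3: edges from {n33,n35} -> (n26, d=3).
Iteration 4: no outgoing edges from {n26}; recursion stops.
SUM(d) = 0 + 1 + 1 + 2 + 2 + 3 = 9.

9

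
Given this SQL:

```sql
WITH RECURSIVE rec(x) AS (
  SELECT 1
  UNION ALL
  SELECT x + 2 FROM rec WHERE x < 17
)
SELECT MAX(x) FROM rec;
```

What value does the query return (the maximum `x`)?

17

Base: x=1.
Iteration 1: 1 < 17 holds -> x = 1 + 2 = 3.
Iteration 2: 3 < 17 holds -> x = 3 + 2 = 5.
Iteration 3: 5 < 17 holds -> x = 5 + 2 = 7.
Iteration 4: 7 < 17 holds -> x = 7 + 2 = 9.
Iteration 5: 9 < 17 holds -> x = 9 + 2 = 11.
Iteration 6: 11 < 17 holds -> x = 11 + 2 = 13.
Iteration 7: 13 < 17 holds -> x = 13 + 2 = 15.
Iteration 8: 15 < 17 holds -> x = 15 + 2 = 17.
Iteration 9: 17 < 17 fails; recursion stops.
x values: 1, 3, 5, 7, 9, 11, 13, 15, 17; the maximum is 17.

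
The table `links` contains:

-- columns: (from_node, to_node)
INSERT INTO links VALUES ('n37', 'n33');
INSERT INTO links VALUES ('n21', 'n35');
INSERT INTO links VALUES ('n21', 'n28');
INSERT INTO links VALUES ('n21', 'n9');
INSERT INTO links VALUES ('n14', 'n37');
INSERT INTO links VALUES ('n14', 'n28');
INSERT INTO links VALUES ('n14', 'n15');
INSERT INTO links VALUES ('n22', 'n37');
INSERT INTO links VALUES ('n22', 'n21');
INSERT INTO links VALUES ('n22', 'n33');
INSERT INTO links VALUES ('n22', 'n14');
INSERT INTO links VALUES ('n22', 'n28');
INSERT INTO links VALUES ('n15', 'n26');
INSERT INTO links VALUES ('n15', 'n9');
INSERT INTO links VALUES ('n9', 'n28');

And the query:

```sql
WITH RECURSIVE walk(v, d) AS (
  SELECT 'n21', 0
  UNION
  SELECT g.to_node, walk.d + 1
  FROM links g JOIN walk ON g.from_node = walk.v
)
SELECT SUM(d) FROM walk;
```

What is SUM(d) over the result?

Base: (n21, d=0).
Iteration 1: edges from {n21} -> (n28, d=1), (n35, d=1), (n9, d=1).
Iteration 2: edges from {n28,n35,n9} -> (n28, d=2).
Iteration 3: no outgoing edges from {n28}; recursion stops.
SUM(d) = 0 + 1 + 1 + 1 + 2 = 5.

5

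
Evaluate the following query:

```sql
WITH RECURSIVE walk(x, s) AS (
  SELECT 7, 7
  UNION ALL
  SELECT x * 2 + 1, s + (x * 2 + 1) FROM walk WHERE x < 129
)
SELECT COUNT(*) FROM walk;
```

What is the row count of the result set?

6

Base: x=7, s=7.
Iteration 1: 7 < 129 holds -> x = 7 * 2 + 1 = 15, s = 7 + 15 = 22.
Iteration 2: 15 < 129 holds -> x = 15 * 2 + 1 = 31, s = 22 + 31 = 53.
Iteration 3: 31 < 129 holds -> x = 31 * 2 + 1 = 63, s = 53 + 63 = 116.
Iteration 4: 63 < 129 holds -> x = 63 * 2 + 1 = 127, s = 116 + 127 = 243.
Iteration 5: 127 < 129 holds -> x = 127 * 2 + 1 = 255, s = 243 + 255 = 498.
Iteration 6: 255 < 129 fails; recursion stops.
Total rows emitted: 6.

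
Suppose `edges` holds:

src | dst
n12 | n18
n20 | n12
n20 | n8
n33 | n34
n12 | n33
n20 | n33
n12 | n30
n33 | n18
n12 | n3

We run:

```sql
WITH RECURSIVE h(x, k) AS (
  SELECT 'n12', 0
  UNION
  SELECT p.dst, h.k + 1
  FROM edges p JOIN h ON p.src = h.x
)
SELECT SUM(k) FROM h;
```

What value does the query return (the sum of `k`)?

Base: (n12, k=0).
Iteration 1: edges from {n12} -> (n18, k=1), (n3, k=1), (n30, k=1), (n33, k=1).
Iteration 2: edges from {n18,n3,n30,n33} -> (n18, k=2), (n34, k=2).
Iteration 3: no outgoing edges from {n18,n34}; recursion stops.
SUM(k) = 0 + 1 + 1 + 1 + 1 + 2 + 2 = 8.

8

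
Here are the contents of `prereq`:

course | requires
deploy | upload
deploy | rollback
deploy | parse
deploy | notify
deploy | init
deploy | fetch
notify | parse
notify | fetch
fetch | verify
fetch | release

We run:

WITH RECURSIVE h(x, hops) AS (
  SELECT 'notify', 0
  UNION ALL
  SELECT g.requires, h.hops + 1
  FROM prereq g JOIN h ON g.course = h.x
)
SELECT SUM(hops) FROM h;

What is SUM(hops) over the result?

Base: (notify, hops=0).
Iteration 1: edges from {notify} -> (fetch, hops=1), (parse, hops=1).
Iteration 2: edges from {fetch,parse} -> (release, hops=2), (verify, hops=2).
Iteration 3: no outgoing edges from {release,verify}; recursion stops.
SUM(hops) = 0 + 1 + 1 + 2 + 2 = 6.

6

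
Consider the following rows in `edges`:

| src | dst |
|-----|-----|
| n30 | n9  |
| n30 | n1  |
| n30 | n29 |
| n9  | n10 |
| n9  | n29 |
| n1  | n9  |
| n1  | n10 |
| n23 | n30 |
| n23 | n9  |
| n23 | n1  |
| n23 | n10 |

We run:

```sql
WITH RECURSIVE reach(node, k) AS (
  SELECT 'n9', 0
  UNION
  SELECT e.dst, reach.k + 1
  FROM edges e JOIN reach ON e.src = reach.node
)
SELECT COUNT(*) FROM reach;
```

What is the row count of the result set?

Base: (n9, k=0).
Iteration 1: edges from {n9} -> (n10, k=1), (n29, k=1).
Iteration 2: no outgoing edges from {n10,n29}; recursion stops.
Total rows emitted: 3.

3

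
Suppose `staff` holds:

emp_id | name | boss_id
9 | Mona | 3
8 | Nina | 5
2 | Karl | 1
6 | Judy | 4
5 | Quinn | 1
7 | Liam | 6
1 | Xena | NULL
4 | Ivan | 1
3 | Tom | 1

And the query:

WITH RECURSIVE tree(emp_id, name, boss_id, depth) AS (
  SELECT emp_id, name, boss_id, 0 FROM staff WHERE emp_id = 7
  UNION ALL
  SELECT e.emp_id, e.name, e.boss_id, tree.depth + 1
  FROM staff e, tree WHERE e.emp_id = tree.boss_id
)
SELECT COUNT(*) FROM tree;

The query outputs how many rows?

Base: emp_id=7 (Liam), boss_id=6, depth 0.
Iteration 1: join on emp_id=6 -> Judy (id 6, boss_id=4, depth 1).
Iteration 2: join on emp_id=4 -> Ivan (id 4, boss_id=1, depth 2).
Iteration 3: join on emp_id=1 -> Xena (id 1, boss_id=NULL, depth 3).
Iteration 4: boss_id is NULL; no match; recursion stops.
Total rows emitted: 4.

4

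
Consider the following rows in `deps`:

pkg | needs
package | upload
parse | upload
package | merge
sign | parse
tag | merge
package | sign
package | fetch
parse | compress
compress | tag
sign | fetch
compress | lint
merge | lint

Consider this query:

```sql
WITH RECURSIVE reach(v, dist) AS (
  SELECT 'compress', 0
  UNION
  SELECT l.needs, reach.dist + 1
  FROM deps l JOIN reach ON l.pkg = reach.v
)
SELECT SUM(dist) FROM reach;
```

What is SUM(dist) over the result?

7

Base: (compress, dist=0).
Iteration 1: edges from {compress} -> (lint, dist=1), (tag, dist=1).
Iteration 2: edges from {lint,tag} -> (merge, dist=2).
Iteration 3: edges from {merge} -> (lint, dist=3).
Iteration 4: no outgoing edges from {lint}; recursion stops.
SUM(dist) = 0 + 1 + 1 + 2 + 3 = 7.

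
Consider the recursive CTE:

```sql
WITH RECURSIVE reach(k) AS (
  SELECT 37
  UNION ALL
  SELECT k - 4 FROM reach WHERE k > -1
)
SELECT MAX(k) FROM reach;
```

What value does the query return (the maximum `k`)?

37

Base: k=37.
Iteration 1: 37 > -1 holds -> k = 37 - 4 = 33.
Iteration 2: 33 > -1 holds -> k = 33 - 4 = 29.
Iteration 3: 29 > -1 holds -> k = 29 - 4 = 25.
Iteration 4: 25 > -1 holds -> k = 25 - 4 = 21.
Iteration 5: 21 > -1 holds -> k = 21 - 4 = 17.
Iteration 6: 17 > -1 holds -> k = 17 - 4 = 13.
Iteration 7: 13 > -1 holds -> k = 13 - 4 = 9.
Iteration 8: 9 > -1 holds -> k = 9 - 4 = 5.
Iteration 9: 5 > -1 holds -> k = 5 - 4 = 1.
Iteration 10: 1 > -1 holds -> k = 1 - 4 = -3.
Iteration 11: -3 > -1 fails; recursion stops.
k values: 37, 33, 29, 25, 21, 17, 13, 9, 5, 1, -3; the maximum is 37.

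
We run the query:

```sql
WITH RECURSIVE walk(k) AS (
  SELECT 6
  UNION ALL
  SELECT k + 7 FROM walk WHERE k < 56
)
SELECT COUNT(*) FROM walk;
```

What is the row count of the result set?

9

Base: k=6.
Iteration 1: 6 < 56 holds -> k = 6 + 7 = 13.
Iteration 2: 13 < 56 holds -> k = 13 + 7 = 20.
Iteration 3: 20 < 56 holds -> k = 20 + 7 = 27.
Iteration 4: 27 < 56 holds -> k = 27 + 7 = 34.
Iteration 5: 34 < 56 holds -> k = 34 + 7 = 41.
Iteration 6: 41 < 56 holds -> k = 41 + 7 = 48.
Iteration 7: 48 < 56 holds -> k = 48 + 7 = 55.
Iteration 8: 55 < 56 holds -> k = 55 + 7 = 62.
Iteration 9: 62 < 56 fails; recursion stops.
Total rows emitted: 9.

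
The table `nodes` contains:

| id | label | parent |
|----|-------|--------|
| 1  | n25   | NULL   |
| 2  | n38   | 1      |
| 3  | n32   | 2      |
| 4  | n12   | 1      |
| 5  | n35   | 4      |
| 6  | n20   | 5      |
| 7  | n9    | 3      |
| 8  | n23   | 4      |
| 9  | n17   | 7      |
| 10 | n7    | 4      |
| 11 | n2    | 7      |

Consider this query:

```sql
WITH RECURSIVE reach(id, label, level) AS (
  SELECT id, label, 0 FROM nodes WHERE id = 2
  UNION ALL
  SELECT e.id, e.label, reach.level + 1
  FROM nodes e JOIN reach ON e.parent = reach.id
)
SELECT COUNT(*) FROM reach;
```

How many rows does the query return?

Base: id=2 (n38) at level 0.
Iteration 1: rows with parent in {2} -> n32 (id 3, level 1).
Iteration 2: rows with parent in {3} -> n9 (id 7, level 2).
Iteration 3: rows with parent in {7} -> n17 (id 9, level 3), n2 (id 11, level 3).
Iteration 4: no rows with parent in {9,11}; recursion stops.
Total rows emitted: 5.

5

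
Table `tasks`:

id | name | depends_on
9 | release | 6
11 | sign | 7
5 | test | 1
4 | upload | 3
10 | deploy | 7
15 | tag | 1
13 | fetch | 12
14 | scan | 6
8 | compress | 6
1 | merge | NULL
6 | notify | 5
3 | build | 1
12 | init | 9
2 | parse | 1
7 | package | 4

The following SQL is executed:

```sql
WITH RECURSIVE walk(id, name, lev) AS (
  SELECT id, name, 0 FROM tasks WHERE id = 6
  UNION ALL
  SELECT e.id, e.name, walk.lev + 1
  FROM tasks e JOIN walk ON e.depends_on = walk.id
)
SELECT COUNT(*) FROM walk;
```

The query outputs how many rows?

Base: id=6 (notify) at lev 0.
Iteration 1: rows with depends_on in {6} -> compress (id 8, lev 1), release (id 9, lev 1), scan (id 14, lev 1).
Iteration 2: rows with depends_on in {8,9,14} -> init (id 12, lev 2).
Iteration 3: rows with depends_on in {12} -> fetch (id 13, lev 3).
Iteration 4: no rows with depends_on in {13}; recursion stops.
Total rows emitted: 6.

6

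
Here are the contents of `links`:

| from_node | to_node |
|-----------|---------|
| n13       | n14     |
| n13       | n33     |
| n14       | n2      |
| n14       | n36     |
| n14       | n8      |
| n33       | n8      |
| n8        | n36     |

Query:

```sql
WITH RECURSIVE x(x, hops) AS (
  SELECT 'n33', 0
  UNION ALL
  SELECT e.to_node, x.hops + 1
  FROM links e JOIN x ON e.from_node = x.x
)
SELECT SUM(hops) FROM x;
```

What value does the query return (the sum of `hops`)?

Base: (n33, hops=0).
Iteration 1: edges from {n33} -> (n8, hops=1).
Iteration 2: edges from {n8} -> (n36, hops=2).
Iteration 3: no outgoing edges from {n36}; recursion stops.
SUM(hops) = 0 + 1 + 2 = 3.

3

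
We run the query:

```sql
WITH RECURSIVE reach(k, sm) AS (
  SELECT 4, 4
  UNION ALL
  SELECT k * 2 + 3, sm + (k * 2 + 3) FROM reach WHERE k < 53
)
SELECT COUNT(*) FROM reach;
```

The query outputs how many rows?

Base: k=4, sm=4.
Iteration 1: 4 < 53 holds -> k = 4 * 2 + 3 = 11, sm = 4 + 11 = 15.
Iteration 2: 11 < 53 holds -> k = 11 * 2 + 3 = 25, sm = 15 + 25 = 40.
Iteration 3: 25 < 53 holds -> k = 25 * 2 + 3 = 53, sm = 40 + 53 = 93.
Iteration 4: 53 < 53 fails; recursion stops.
Total rows emitted: 4.

4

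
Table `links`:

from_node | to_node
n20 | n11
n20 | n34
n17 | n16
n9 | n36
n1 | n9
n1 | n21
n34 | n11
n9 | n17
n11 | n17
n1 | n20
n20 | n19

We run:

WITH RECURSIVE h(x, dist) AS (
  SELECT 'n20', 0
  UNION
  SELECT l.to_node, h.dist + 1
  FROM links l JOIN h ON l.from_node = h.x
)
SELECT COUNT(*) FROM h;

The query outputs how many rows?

9

Base: (n20, dist=0).
Iteration 1: edges from {n20} -> (n11, dist=1), (n19, dist=1), (n34, dist=1).
Iteration 2: edges from {n11,n19,n34} -> (n11, dist=2), (n17, dist=2).
Iteration 3: edges from {n11,n17} -> (n16, dist=3), (n17, dist=3).
Iteration 4: edges from {n16,n17} -> (n16, dist=4).
Iteration 5: no outgoing edges from {n16}; recursion stops.
Total rows emitted: 9.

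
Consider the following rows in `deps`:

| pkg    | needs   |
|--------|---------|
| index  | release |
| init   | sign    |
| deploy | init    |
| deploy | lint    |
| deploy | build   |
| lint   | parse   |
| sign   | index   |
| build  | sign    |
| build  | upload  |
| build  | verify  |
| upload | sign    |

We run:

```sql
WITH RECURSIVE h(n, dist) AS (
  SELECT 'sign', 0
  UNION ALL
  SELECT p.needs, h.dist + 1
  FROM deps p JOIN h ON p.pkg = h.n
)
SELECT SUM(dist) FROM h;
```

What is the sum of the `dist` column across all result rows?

3

Base: (sign, dist=0).
Iteration 1: edges from {sign} -> (index, dist=1).
Iteration 2: edges from {index} -> (release, dist=2).
Iteration 3: no outgoing edges from {release}; recursion stops.
SUM(dist) = 0 + 1 + 2 = 3.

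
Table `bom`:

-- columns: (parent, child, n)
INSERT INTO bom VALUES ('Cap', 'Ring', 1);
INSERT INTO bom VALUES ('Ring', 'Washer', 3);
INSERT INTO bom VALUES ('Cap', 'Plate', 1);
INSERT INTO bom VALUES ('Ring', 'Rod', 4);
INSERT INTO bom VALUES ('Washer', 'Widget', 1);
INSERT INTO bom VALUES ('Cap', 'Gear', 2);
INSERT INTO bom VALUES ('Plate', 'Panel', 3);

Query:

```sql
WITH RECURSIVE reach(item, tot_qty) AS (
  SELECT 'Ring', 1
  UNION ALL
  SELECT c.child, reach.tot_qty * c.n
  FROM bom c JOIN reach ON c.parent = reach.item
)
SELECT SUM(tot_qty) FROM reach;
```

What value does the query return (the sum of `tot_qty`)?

Base: (Ring, tot_qty=1).
Iteration 1: components of {Ring} -> Rod = 1*4 = 4, Washer = 1*3 = 3.
Iteration 2: components of {Rod,Washer} -> Widget = 3*1 = 3.
Iteration 3: no further components; recursion stops.
SUM(tot_qty) = 1 + 3 + 4 + 3 = 11.

11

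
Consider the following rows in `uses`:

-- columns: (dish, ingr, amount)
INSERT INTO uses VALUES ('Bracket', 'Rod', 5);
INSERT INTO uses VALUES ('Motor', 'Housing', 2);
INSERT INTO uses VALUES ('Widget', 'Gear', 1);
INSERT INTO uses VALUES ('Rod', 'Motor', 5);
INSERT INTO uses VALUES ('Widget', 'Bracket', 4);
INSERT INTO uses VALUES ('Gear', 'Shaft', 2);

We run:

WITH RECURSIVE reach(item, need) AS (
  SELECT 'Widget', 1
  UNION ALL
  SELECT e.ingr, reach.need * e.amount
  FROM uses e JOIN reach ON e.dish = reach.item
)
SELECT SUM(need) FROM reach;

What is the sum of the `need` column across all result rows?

Base: (Widget, need=1).
Iteration 1: components of {Widget} -> Bracket = 1*4 = 4, Gear = 1*1 = 1.
Iteration 2: components of {Bracket,Gear} -> Rod = 4*5 = 20, Shaft = 1*2 = 2.
Iteration 3: components of {Rod,Shaft} -> Motor = 20*5 = 100.
Iteration 4: components of {Motor} -> Housing = 100*2 = 200.
Iteration 5: no further components; recursion stops.
SUM(need) = 1 + 1 + 4 + 2 + 20 + 100 + 200 = 328.

328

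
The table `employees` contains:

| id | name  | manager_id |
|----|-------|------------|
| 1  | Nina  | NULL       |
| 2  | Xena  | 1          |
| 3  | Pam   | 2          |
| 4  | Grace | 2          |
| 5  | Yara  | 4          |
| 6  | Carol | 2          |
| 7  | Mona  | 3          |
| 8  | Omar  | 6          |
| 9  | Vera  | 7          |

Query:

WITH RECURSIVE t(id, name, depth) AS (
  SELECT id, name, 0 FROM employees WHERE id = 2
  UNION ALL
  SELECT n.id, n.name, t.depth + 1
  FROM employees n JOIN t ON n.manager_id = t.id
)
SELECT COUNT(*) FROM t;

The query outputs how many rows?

Base: id=2 (Xena) at depth 0.
Iteration 1: rows with manager_id in {2} -> Pam (id 3, depth 1), Grace (id 4, depth 1), Carol (id 6, depth 1).
Iteration 2: rows with manager_id in {3,4,6} -> Yara (id 5, depth 2), Mona (id 7, depth 2), Omar (id 8, depth 2).
Iteration 3: rows with manager_id in {5,7,8} -> Vera (id 9, depth 3).
Iteration 4: no rows with manager_id in {9}; recursion stops.
Total rows emitted: 8.

8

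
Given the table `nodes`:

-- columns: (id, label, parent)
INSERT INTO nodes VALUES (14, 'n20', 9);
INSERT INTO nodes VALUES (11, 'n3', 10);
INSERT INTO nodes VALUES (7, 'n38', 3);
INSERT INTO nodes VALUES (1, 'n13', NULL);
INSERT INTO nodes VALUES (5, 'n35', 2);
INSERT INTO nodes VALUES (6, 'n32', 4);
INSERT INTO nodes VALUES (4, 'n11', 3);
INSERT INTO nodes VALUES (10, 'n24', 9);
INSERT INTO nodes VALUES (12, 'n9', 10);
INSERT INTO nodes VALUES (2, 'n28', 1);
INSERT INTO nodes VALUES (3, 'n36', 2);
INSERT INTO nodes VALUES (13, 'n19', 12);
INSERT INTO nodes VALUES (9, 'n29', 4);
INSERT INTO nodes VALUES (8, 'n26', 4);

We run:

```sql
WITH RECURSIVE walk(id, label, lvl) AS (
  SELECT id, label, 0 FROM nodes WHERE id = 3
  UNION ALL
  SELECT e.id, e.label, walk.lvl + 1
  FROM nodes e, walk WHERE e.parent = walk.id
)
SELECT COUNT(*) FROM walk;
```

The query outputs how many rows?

Base: id=3 (n36) at lvl 0.
Iteration 1: rows with parent in {3} -> n11 (id 4, lvl 1), n38 (id 7, lvl 1).
Iteration 2: rows with parent in {4,7} -> n32 (id 6, lvl 2), n26 (id 8, lvl 2), n29 (id 9, lvl 2).
Iteration 3: rows with parent in {6,8,9} -> n24 (id 10, lvl 3), n20 (id 14, lvl 3).
Iteration 4: rows with parent in {10,14} -> n3 (id 11, lvl 4), n9 (id 12, lvl 4).
Iteration 5: rows with parent in {11,12} -> n19 (id 13, lvl 5).
Iteration 6: no rows with parent in {13}; recursion stops.
Total rows emitted: 11.

11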